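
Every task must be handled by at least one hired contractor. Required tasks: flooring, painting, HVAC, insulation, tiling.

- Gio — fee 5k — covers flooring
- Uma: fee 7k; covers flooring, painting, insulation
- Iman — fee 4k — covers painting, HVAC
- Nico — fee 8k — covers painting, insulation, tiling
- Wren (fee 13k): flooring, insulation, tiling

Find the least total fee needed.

17

The greedy cost-per-new-task heuristic would pick Iman, Uma, and Nico for 19, but a cheaper cover exists.
Choose Gio, Iman, and Nico: together they cover flooring, painting, HVAC, insulation, tiling — every task.
Total fee: 5 + 4 + 8 = 17.
No cover costs less than 17.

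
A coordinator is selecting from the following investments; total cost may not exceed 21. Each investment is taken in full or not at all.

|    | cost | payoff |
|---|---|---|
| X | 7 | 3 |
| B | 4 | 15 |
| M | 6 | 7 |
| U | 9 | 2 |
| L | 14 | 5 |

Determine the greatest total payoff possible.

X + B + M: cost 7 + 4 + 6 = 17 ≤ 21, payoff 3 + 15 + 7 = 25.
B + M + U: cost 4 + 6 + 9 = 19 ≤ 21, payoff 15 + 7 + 2 = 24.
Best is X, B, and M with total payoff 25.

25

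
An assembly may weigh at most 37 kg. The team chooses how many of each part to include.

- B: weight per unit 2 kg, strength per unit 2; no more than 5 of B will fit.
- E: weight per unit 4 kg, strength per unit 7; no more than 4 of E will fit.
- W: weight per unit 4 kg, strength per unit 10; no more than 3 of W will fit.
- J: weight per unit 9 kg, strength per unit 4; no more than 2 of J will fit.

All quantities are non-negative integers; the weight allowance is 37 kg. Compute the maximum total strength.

W has the best ratio (10/4); taking only W gives at most 3×10 = 30 (stopped by the supply cap of 3).
Mixing does better — 4×B, 4×E, and 3×W: weight 36 ≤ 37, strength 4·2 + 4·7 + 3·10 = 66.

66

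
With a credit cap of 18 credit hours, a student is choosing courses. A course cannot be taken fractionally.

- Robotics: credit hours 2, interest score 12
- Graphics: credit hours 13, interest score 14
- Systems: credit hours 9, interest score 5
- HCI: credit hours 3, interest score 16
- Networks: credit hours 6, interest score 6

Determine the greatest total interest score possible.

Robotics + Graphics + HCI: credit hours 2 + 13 + 3 = 18 ≤ 18, interest score 12 + 14 + 16 = 42.
Robotics + Systems + HCI: credit hours 2 + 9 + 3 = 14 ≤ 18, interest score 12 + 5 + 16 = 33.
Robotics + HCI + Networks: credit hours 2 + 3 + 6 = 11 ≤ 18, interest score 12 + 16 + 6 = 34.
Best is Robotics, Graphics, and HCI with total interest score 42.

42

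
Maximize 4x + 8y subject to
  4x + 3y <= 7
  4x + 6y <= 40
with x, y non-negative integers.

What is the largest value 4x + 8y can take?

16

(x,y)=(0,2) is feasible, giving 16.
(x,y)=(1,1) is feasible, giving 12.
No feasible integer point exceeds 16.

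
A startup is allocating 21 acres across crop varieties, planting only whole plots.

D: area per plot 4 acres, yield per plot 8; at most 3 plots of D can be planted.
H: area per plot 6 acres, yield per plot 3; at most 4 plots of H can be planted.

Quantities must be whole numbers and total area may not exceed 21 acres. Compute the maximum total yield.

Take 3×D and 1×H: area 18 ≤ 21, yield 3·8 + 1·3 = 27.
D has the best ratio (8/4) and is taken to its limit of 3; remaining capacity is filled optimally with the others.

27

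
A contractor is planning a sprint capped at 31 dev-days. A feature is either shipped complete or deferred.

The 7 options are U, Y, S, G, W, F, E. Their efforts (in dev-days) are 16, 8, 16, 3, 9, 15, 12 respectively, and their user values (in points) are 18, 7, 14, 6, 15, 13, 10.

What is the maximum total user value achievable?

Treat it as a binary knapsack problem.
Allowing fractional choices, the relaxed optimum would be about 41.6, but features are indivisible.
S + G + W: effort 16 + 3 + 9 = 28 ≤ 31, user value 14 + 6 + 15 = 35.
U + G + W: effort 16 + 3 + 9 = 28 ≤ 31, user value 18 + 6 + 15 = 39.
G + W + F: effort 3 + 9 + 15 = 27 ≤ 31, user value 6 + 15 + 13 = 34.
Best is U, G, and W with total user value 39.

39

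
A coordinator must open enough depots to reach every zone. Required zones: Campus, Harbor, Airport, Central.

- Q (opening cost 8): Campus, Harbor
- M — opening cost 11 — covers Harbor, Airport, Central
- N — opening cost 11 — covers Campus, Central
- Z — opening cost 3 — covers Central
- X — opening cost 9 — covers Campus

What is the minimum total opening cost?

19

Choose Q and M: together they cover Campus, Harbor, Airport, Central — every zone.
Total opening cost: 8 + 11 = 19.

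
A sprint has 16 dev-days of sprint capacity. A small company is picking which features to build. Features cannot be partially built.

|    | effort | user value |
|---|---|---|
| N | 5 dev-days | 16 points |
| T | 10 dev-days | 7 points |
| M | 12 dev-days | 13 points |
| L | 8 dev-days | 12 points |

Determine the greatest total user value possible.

28

Take N and L: effort 5 + 8 = 13 ≤ 16, user value 16 + 12 = 28.
No other feasible combination does better.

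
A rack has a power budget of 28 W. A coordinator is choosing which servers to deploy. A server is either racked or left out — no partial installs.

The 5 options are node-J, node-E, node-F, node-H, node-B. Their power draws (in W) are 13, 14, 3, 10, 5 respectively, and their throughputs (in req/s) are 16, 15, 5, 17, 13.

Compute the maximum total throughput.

46

This is an integer program with binary decision variables.
Allowing fractional choices, the relaxed optimum would be about 47.3, but servers are indivisible.
node-E + node-F + node-H: power draw 14 + 3 + 10 = 27 ≤ 28, throughput 15 + 5 + 17 = 37.
node-J + node-H + node-B: power draw 13 + 10 + 5 = 28 ≤ 28, throughput 16 + 17 + 13 = 46.
node-J + node-F + node-H: power draw 13 + 3 + 10 = 26 ≤ 28, throughput 16 + 5 + 17 = 38.
Best is node-J, node-H, and node-B with total throughput 46.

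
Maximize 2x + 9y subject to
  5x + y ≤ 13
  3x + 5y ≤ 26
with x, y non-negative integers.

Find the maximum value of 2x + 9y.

45

(x,y)=(0,5) is feasible, giving 45.
(x,y)=(1,4) is feasible, giving 38.
(x,y)=(0,4) is feasible, giving 36.
Maximum is 45 at (x,y)=(0,5).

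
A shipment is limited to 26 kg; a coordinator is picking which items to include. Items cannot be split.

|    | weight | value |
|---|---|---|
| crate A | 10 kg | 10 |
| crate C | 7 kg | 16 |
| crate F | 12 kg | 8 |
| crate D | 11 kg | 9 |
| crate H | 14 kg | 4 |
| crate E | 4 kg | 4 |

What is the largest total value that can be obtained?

30

crate C + crate D + crate E: weight 7 + 11 + 4 = 22 ≤ 26, value 16 + 9 + 4 = 29.
crate A + crate C + crate E: weight 10 + 7 + 4 = 21 ≤ 26, value 10 + 16 + 4 = 30.
crate C + crate F + crate E: weight 7 + 12 + 4 = 23 ≤ 26, value 16 + 8 + 4 = 28.
Best is crate A, crate C, and crate E with total value 30.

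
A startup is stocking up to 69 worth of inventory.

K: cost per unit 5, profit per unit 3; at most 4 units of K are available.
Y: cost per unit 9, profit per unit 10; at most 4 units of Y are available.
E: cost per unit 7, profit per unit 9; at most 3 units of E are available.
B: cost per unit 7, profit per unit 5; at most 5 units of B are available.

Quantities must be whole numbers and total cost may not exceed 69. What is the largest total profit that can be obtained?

This is a bounded integer knapsack.
1×K, 4×Y, 3×E, and 1×B: cost 69 ≤ 69, profit 1·3 + 4·10 + 3·9 + 1·5 = 75.
2×K, 4×Y, and 3×E: cost 67 ≤ 69, profit 2·3 + 4·10 + 3·9 = 73.
Best is 75.

75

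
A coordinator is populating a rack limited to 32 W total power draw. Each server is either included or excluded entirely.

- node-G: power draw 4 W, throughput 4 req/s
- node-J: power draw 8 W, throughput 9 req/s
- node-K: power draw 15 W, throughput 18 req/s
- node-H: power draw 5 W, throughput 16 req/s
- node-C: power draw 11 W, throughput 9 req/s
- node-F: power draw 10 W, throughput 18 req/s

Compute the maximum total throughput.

Take node-K, node-H, and node-F: power draw 15 + 5 + 10 = 30 ≤ 32, throughput 18 + 16 + 18 = 52.
No other feasible combination does better.

52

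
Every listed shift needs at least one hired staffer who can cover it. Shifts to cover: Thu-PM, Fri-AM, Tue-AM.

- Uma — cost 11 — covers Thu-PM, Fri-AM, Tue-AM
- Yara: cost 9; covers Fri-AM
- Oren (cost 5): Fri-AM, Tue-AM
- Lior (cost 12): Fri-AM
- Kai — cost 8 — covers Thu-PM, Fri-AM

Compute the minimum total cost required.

The greedy cost-per-new-shift heuristic would pick Oren and Kai for 13, but a cheaper cover exists.
Uma alone covers Thu-PM, Fri-AM, Tue-AM — every shift.
Total cost: 11.
No cover costs less than 11.

11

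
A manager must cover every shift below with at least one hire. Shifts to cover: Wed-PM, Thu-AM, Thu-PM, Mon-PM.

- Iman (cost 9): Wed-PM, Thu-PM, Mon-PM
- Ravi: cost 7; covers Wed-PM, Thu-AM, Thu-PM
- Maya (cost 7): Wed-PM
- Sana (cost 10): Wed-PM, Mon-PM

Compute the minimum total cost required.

Choose Iman and Ravi: together they cover Wed-PM, Thu-AM, Thu-PM, Mon-PM — every shift.
Total cost: 9 + 7 = 16.

16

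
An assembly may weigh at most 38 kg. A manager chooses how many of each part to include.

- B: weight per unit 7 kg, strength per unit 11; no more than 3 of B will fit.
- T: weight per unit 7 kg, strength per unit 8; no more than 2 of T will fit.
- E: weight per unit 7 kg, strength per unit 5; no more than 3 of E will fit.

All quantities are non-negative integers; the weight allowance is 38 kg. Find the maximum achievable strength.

B has the best ratio (11/7); taking only B gives at most 3×11 = 33 (stopped by the supply cap of 3).
Mixing does better — 3×B and 2×T: weight 35 ≤ 38, strength 3·11 + 2·8 = 49.

49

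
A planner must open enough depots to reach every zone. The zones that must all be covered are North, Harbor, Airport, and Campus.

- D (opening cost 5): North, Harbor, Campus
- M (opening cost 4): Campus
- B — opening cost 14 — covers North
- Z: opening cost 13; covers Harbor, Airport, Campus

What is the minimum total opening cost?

18

Choose D and Z: together they cover North, Harbor, Airport, Campus — every zone.
Total opening cost: 5 + 13 = 18.
No cover costs less than 18.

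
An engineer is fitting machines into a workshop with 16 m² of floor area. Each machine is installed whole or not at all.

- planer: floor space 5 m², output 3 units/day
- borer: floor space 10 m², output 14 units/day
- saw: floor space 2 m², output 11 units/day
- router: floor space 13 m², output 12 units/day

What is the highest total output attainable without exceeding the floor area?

Treat it as a binary knapsack problem.
saw + router: floor space 2 + 13 = 15 ≤ 16, output 11 + 12 = 23.
borer + saw: floor space 10 + 2 = 12 ≤ 16, output 14 + 11 = 25.
Best is borer and saw with total output 25.

25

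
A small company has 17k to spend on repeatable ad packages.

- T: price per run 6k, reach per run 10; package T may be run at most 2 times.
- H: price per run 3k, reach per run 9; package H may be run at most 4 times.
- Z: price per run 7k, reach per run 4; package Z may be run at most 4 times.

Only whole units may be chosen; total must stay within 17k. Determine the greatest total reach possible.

This is a bounded integer knapsack.
4×H: price 12 ≤ 17, reach 4·9 = 36.
1×T and 3×H: price 15 ≤ 17, reach 1·10 + 3·9 = 37.
Best is 37.

37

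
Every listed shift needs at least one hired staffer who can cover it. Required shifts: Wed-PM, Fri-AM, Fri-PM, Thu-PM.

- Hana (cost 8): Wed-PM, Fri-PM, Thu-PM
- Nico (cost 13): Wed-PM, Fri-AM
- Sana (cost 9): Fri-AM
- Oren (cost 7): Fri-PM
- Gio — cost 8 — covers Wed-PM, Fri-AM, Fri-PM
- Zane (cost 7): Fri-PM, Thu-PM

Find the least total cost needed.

The greedy cost-per-new-shift heuristic would pick Hana and Gio for 16, but a cheaper cover exists.
Choose Gio and Zane: together they cover Wed-PM, Fri-AM, Fri-PM, Thu-PM — every shift.
Total cost: 8 + 7 = 15.
No cover costs less than 15.

15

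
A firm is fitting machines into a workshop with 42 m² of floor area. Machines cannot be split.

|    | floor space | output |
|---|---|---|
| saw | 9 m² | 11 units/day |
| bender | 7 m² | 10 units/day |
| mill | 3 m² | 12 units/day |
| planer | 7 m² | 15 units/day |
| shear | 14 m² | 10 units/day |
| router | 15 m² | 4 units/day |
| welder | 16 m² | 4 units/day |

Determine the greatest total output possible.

Allowing fractional choices, the relaxed optimum would be about 58.5, but machines are indivisible.
saw + bender + mill + planer + router: floor space 9 + 7 + 3 + 7 + 15 = 41 ≤ 42, output 11 + 10 + 12 + 15 + 4 = 52.
saw + bender + mill + planer + shear: floor space 9 + 7 + 3 + 7 + 14 = 40 ≤ 42, output 11 + 10 + 12 + 15 + 10 = 58.
saw + bender + mill + planer + welder: floor space 9 + 7 + 3 + 7 + 16 = 42 ≤ 42, output 11 + 10 + 12 + 15 + 4 = 52.
Best is saw, bender, mill, planer, and shear with total output 58.

58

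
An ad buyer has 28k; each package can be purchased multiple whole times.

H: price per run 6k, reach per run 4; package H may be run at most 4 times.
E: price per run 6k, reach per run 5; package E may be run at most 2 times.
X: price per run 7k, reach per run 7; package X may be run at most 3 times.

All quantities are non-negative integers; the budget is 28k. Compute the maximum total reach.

X has the best ratio (7/7); taking only X gives at most 3×7 = 21 (stopped by the supply cap of 3).
Mixing does better — 1×E and 3×X: price 27 ≤ 28, reach 1·5 + 3·7 = 26.

26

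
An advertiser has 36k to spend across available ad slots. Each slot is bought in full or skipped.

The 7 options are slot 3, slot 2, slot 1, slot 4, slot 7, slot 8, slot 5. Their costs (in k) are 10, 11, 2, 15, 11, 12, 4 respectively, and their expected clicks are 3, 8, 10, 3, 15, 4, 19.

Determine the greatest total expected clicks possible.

Allowing fractional choices, the relaxed optimum would be about 54.7, but ad slots are indivisible.
slot 1 + slot 7 + slot 8 + slot 5: cost 2 + 11 + 12 + 4 = 29 ≤ 36, expected clicks 10 + 15 + 4 + 19 = 48.
slot 2 + slot 1 + slot 7 + slot 5: cost 11 + 2 + 11 + 4 = 28 ≤ 36, expected clicks 8 + 10 + 15 + 19 = 52.
Best is slot 2, slot 1, slot 7, and slot 5 with total expected clicks 52.

52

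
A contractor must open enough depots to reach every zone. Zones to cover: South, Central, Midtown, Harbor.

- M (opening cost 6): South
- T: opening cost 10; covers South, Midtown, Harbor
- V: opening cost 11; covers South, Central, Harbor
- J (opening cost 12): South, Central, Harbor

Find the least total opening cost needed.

21

This is an integer covering problem.
Choose T and V: together they cover South, Central, Midtown, Harbor — every zone.
Total opening cost: 10 + 11 = 21.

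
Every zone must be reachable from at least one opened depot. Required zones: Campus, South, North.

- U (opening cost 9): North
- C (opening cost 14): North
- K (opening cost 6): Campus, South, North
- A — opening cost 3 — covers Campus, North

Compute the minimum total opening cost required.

6

This is an integer covering problem.
The greedy cost-per-new-zone heuristic would pick A and K for 9, but a cheaper cover exists.
K alone covers Campus, South, North — every zone.
Total opening cost: 6.
No cover costs less than 6.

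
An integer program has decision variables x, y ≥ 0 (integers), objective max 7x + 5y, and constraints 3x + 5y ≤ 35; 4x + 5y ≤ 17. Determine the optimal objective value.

Relaxing integrality, the LP optimum is 29.75 at (x,y) = (4.25, 0), which is not an integer point.
(x,y)=(4,0): 3·4+5·0=12≤35, 4·4+5·0=16≤17, objective 28.
(x,y)=(3,1): 3·3+5·1=14≤35, 4·3+5·1=17≤17, objective 26.
(x,y)=(3,0): 3·3+5·0=9≤35, 4·3+5·0=12≤17, objective 21.
No feasible integer point exceeds 28.

28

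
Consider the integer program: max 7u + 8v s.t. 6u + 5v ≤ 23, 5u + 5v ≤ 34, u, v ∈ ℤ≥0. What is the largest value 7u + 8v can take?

32

(u,v)=(0,4): 6·0+5·4=20≤23, 5·0+5·4=20≤34, objective 32.
(u,v)=(1,3): 6·1+5·3=21≤23, 5·1+5·3=20≤34, objective 31.
The best lattice point is (0,4), giving 32.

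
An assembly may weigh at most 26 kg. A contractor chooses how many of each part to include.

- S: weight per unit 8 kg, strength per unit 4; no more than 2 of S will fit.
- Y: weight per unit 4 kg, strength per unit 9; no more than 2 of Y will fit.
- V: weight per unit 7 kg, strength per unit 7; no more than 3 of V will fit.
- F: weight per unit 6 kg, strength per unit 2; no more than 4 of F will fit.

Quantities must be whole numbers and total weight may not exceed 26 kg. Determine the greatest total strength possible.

2×Y and 2×V: weight 22 ≤ 26, strength 2·9 + 2·7 = 32.
1×Y and 3×V: weight 25 ≤ 26, strength 1·9 + 3·7 = 30.
Best is 32.

32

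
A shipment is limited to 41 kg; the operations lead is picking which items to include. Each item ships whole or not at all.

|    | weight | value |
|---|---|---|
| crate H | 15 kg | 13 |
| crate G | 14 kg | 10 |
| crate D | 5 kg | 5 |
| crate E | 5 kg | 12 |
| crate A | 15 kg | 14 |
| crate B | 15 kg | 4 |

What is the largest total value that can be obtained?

crate G + crate D + crate E + crate A: weight 14 + 5 + 5 + 15 = 39 ≤ 41, value 10 + 5 + 12 + 14 = 41.
crate H + crate D + crate E + crate A: weight 15 + 5 + 5 + 15 = 40 ≤ 41, value 13 + 5 + 12 + 14 = 44.
crate H + crate G + crate D + crate E: weight 15 + 14 + 5 + 5 = 39 ≤ 41, value 13 + 10 + 5 + 12 = 40.
Best is crate H, crate D, crate E, and crate A with total value 44.

44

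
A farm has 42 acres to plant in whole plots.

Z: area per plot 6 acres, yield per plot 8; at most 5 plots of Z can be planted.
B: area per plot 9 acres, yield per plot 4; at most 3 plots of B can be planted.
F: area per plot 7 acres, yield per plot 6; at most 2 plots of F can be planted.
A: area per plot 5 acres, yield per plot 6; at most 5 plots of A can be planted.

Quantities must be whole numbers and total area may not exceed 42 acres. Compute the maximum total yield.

This is a bounded integer knapsack.
5×Z and 2×A: area 40 ≤ 42, yield 5·8 + 2·6 = 52.
5×Z, 1×F, and 1×A: area 42 ≤ 42, yield 5·8 + 1·6 + 1·6 = 52.
Best is 52.

52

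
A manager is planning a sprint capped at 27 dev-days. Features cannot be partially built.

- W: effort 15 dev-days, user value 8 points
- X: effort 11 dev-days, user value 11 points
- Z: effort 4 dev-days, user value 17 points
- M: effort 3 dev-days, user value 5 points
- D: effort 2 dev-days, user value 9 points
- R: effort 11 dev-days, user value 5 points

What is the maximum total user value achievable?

Allowing fractional choices, the relaxed optimum would be about 45.7, but features are indivisible.
X + Z + D: effort 11 + 4 + 2 = 17 ≤ 27, user value 11 + 17 + 9 = 37.
W + Z + M + D: effort 15 + 4 + 3 + 2 = 24 ≤ 27, user value 8 + 17 + 5 + 9 = 39.
X + Z + M + D: effort 11 + 4 + 3 + 2 = 20 ≤ 27, user value 11 + 17 + 5 + 9 = 42.
Best is X, Z, M, and D with total user value 42.

42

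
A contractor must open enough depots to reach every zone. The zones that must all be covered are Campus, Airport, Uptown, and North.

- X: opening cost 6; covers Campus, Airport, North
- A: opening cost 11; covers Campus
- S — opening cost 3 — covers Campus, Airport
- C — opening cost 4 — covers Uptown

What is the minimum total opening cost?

This is a weighted set-cover instance.
The greedy cost-per-new-zone heuristic would pick S, C, and X for 13, but a cheaper cover exists.
Choose X and C: together they cover Campus, Airport, Uptown, North — every zone.
Total opening cost: 6 + 4 = 10.
No cover costs less than 10.

10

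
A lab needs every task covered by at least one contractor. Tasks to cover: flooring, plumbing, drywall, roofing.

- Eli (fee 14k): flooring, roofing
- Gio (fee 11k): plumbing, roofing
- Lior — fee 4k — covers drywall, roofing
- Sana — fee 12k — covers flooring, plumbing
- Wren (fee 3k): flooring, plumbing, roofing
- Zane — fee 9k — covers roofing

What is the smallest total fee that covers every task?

This is a weighted set-cover instance.
Choose Lior and Wren: together they cover flooring, plumbing, drywall, roofing — every task.
Total fee: 4 + 3 = 7.

7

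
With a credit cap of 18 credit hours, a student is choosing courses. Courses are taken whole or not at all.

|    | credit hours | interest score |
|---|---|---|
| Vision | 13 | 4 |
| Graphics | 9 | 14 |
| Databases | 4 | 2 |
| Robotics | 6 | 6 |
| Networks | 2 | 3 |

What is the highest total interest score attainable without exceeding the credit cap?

Allowing fractional choices, the relaxed optimum would be about 23.5, but courses are indivisible.
Graphics + Robotics + Networks: credit hours 9 + 6 + 2 = 17 ≤ 18, interest score 14 + 6 + 3 = 23.
Graphics + Robotics: credit hours 9 + 6 = 15 ≤ 18, interest score 14 + 6 = 20.
Best is Graphics, Robotics, and Networks with total interest score 23.

23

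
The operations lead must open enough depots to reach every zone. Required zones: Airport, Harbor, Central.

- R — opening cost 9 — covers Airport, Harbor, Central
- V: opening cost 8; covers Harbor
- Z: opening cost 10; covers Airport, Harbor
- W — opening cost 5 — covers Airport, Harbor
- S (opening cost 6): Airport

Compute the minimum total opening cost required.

9

This is a weighted set-cover instance.
The greedy cost-per-new-zone heuristic would pick W and R for 14, but a cheaper cover exists.
R alone covers Airport, Harbor, Central — every zone.
Total opening cost: 9.
No cover costs less than 9.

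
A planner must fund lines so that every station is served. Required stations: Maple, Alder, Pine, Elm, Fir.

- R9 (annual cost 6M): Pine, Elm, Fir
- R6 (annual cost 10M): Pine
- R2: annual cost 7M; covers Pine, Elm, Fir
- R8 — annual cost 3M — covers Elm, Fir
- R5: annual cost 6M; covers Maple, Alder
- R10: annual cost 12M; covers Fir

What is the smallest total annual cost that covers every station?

The greedy cost-per-new-station heuristic would pick R8, R5, and R9 for 15, but a cheaper cover exists.
Choose R9 and R5: together they cover Maple, Alder, Pine, Elm, Fir — every station.
Total annual cost: 6 + 6 = 12.
No cover costs less than 12.

12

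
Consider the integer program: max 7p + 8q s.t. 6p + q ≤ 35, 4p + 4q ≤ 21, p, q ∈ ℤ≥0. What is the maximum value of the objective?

Relaxing integrality, the LP optimum is 42.00 at (p,q) = (0, 5.25), which is not an integer point.
(p,q)=(0,5): 6·0+1·5=5≤35, 4·0+4·5=20≤21, objective 40.
(p,q)=(1,4): 6·1+1·4=10≤35, 4·1+4·4=20≤21, objective 39.
(p,q)=(0,4): 6·0+1·4=4≤35, 4·0+4·4=16≤21, objective 32.
No feasible integer point exceeds 40.

40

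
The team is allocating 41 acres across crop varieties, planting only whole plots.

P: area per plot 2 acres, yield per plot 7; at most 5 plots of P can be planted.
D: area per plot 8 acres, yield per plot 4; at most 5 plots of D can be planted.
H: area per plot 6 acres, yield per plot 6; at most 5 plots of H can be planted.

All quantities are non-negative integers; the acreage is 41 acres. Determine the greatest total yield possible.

5×P and 5×H: area 40 ≤ 41, yield 5·7 + 5·6 = 65.
5×P and 4×H: area 34 ≤ 41, yield 5·7 + 4·6 = 59.
Best is 65.

65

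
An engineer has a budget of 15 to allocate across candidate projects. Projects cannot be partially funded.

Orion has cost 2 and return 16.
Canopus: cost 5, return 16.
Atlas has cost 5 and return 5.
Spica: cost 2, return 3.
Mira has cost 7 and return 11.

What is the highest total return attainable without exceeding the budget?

Allowing fractional choices, the relaxed optimum would be about 44.5, but projects are indivisible.
Orion + Canopus + Atlas + Spica: cost 2 + 5 + 5 + 2 = 14 ≤ 15, return 16 + 16 + 5 + 3 = 40.
Orion + Canopus + Mira: cost 2 + 5 + 7 = 14 ≤ 15, return 16 + 16 + 11 = 43.
Best is Orion, Canopus, and Mira with total return 43.

43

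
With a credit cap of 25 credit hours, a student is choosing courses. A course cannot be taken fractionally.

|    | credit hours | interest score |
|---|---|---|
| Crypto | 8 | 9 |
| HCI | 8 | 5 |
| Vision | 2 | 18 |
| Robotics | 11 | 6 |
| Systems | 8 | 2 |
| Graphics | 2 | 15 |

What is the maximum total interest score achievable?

48

Allowing fractional choices, the relaxed optimum would be about 49.7, but courses are indivisible.
Crypto + Vision + Systems + Graphics: credit hours 8 + 2 + 8 + 2 = 20 ≤ 25, interest score 9 + 18 + 2 + 15 = 44.
Crypto + HCI + Vision + Graphics: credit hours 8 + 8 + 2 + 2 = 20 ≤ 25, interest score 9 + 5 + 18 + 15 = 47.
Crypto + Vision + Robotics + Graphics: credit hours 8 + 2 + 11 + 2 = 23 ≤ 25, interest score 9 + 18 + 6 + 15 = 48.
Best is Crypto, Vision, Robotics, and Graphics with total interest score 48.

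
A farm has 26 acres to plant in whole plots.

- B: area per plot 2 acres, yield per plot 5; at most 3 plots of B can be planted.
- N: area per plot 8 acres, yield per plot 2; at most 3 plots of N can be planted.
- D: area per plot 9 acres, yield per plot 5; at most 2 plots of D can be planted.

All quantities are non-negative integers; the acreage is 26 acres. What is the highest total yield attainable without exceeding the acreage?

This is a bounded integer knapsack.
3×B, 1×N, and 1×D: area 23 ≤ 26, yield 3·5 + 1·2 + 1·5 = 22.
3×B and 2×D: area 24 ≤ 26, yield 3·5 + 2·5 = 25.
Best is 25.

25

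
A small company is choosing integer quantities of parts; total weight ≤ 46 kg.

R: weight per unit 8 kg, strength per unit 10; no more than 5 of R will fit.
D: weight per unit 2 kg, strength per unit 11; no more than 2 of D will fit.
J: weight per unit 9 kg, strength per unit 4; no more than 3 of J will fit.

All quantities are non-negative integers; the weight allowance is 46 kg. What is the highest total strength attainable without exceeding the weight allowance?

72

This is a bounded integer knapsack.
4×R, 2×D, and 1×J: weight 45 ≤ 46, strength 4·10 + 2·11 + 1·4 = 66.
5×R and 2×D: weight 44 ≤ 46, strength 5·10 + 2·11 = 72.
Best is 72.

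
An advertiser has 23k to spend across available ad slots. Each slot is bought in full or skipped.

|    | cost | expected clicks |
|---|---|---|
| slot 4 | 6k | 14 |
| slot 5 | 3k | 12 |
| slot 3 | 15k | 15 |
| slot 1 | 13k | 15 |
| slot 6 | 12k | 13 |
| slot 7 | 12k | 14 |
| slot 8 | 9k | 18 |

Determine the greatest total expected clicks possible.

44

This is an integer program with binary decision variables.
Allowing fractional choices, the relaxed optimum would be about 49.8, but ad slots are indivisible.
slot 4 + slot 5 + slot 8: cost 6 + 3 + 9 = 18 ≤ 23, expected clicks 14 + 12 + 18 = 44.
slot 4 + slot 5 + slot 1: cost 6 + 3 + 13 = 22 ≤ 23, expected clicks 14 + 12 + 15 = 41.
Best is slot 4, slot 5, and slot 8 with total expected clicks 44.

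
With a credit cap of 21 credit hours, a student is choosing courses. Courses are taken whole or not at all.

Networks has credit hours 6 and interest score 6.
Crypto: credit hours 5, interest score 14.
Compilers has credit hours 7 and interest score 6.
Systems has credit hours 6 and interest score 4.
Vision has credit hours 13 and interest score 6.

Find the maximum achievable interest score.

26

Networks + Crypto + Compilers: credit hours 6 + 5 + 7 = 18 ≤ 21, interest score 6 + 14 + 6 = 26.
Networks + Crypto + Systems: credit hours 6 + 5 + 6 = 17 ≤ 21, interest score 6 + 14 + 4 = 24.
Best is Networks, Crypto, and Compilers with total interest score 26.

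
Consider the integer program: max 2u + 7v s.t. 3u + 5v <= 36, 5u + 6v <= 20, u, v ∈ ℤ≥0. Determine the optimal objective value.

21

(u,v)=(0,3) is feasible, giving 21.
(u,v)=(1,2) is feasible, giving 16.
(u,v)=(0,2) is feasible, giving 14.
No feasible integer point exceeds 21.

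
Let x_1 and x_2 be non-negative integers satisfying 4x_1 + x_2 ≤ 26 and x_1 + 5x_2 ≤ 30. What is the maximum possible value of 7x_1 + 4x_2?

(x_1,x_2)=(5,5) is feasible, giving 55.
(x_1,x_2)=(5,4) is feasible, giving 51.
(x_1,x_2)=(4,5) is feasible, giving 48.
The best lattice point is (5,5), giving 55.

55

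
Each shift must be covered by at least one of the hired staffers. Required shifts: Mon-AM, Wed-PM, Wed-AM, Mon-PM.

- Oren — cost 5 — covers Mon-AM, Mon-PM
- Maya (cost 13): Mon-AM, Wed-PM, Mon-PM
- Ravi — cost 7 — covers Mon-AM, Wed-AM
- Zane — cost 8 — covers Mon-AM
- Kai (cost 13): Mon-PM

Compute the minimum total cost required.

20

The greedy cost-per-new-shift heuristic would pick Oren, Ravi, and Maya for 25, but a cheaper cover exists.
Choose Maya and Ravi: together they cover Mon-AM, Wed-PM, Wed-AM, Mon-PM — every shift.
Total cost: 13 + 7 = 20.
No cover costs less than 20.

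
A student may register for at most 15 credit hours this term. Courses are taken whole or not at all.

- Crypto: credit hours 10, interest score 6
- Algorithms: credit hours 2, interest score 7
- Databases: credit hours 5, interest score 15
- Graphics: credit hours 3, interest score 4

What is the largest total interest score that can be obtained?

26

Allowing fractional choices, the relaxed optimum would be about 29.0, but courses are indivisible.
Algorithms + Databases + Graphics: credit hours 2 + 5 + 3 = 10 ≤ 15, interest score 7 + 15 + 4 = 26.
Algorithms + Databases: credit hours 2 + 5 = 7 ≤ 15, interest score 7 + 15 = 22.
Best is Algorithms, Databases, and Graphics with total interest score 26.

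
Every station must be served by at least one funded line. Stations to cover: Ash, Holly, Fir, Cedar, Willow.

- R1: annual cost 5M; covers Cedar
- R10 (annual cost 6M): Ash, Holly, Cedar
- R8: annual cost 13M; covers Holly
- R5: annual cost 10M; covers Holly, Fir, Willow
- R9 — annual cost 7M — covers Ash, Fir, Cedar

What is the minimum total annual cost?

This is a weighted set-cover instance.
Choose R10 and R5: together they cover Ash, Holly, Fir, Cedar, Willow — every station.
Total annual cost: 6 + 10 = 16.
No cover costs less than 16.

16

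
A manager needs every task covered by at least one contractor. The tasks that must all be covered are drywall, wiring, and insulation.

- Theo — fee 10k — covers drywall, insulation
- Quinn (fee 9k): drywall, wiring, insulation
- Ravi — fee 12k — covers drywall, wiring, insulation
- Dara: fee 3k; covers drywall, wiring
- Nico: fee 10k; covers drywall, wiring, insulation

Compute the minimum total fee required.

Quinn alone covers drywall, wiring, insulation — every task.
Total fee: 9.

9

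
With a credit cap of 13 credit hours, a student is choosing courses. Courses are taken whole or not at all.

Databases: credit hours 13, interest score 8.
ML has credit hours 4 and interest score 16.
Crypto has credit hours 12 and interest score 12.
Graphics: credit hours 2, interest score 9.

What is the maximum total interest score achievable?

Take ML and Graphics: credit hours 4 + 2 = 6 ≤ 13, interest score 16 + 9 = 25.
No other feasible combination does better.

25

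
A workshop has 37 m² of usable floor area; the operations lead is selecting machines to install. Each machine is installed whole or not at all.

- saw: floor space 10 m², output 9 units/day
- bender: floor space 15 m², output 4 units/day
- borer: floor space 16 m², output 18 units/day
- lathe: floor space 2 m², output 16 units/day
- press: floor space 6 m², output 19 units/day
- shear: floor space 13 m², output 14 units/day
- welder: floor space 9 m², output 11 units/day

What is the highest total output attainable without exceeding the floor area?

Take borer, lathe, press, and shear: floor space 16 + 2 + 6 + 13 = 37 ≤ 37, output 18 + 16 + 19 + 14 = 67.
No other feasible combination does better.

67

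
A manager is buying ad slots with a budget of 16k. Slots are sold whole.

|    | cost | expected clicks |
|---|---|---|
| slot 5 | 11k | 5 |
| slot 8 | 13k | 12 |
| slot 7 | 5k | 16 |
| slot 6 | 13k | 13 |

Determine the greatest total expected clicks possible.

21

slot 7: cost 5 ≤ 16, expected clicks 16.
slot 6: cost 13 ≤ 16, expected clicks 13.
slot 5 + slot 7: cost 11 + 5 = 16 ≤ 16, expected clicks 5 + 16 = 21.
Best is slot 5 and slot 7 with total expected clicks 21.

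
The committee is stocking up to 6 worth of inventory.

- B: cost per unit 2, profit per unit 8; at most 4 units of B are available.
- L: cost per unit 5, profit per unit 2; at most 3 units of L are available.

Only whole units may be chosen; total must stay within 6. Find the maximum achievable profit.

2×B: cost 4 ≤ 6, profit 2·8 = 16.
3×B: cost 6 ≤ 6, profit 3·8 = 24.
Best is 24.

24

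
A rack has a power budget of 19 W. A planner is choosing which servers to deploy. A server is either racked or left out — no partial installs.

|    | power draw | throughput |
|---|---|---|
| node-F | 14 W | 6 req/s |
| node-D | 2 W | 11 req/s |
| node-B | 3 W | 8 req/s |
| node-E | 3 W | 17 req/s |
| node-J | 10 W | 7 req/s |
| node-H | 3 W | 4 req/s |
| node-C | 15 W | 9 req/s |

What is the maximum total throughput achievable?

Treat it as a binary knapsack problem.
Allowing fractional choices, the relaxed optimum would be about 45.6, but servers are indivisible.
node-D + node-B + node-E + node-J: power draw 2 + 3 + 3 + 10 = 18 ≤ 19, throughput 11 + 8 + 17 + 7 = 43.
node-D + node-E + node-J + node-H: power draw 2 + 3 + 10 + 3 = 18 ≤ 19, throughput 11 + 17 + 7 + 4 = 39.
node-D + node-B + node-E + node-H: power draw 2 + 3 + 3 + 3 = 11 ≤ 19, throughput 11 + 8 + 17 + 4 = 40.
Best is node-D, node-B, node-E, and node-J with total throughput 43.

43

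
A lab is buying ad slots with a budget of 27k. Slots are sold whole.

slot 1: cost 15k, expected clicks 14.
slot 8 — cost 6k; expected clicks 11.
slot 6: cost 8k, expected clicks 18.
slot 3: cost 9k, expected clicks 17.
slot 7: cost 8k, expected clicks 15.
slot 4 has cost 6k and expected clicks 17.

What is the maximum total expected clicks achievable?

52

Allowing fractional choices, the relaxed optimum would be about 59.5, but ad slots are indivisible.
slot 6 + slot 7 + slot 4: cost 8 + 8 + 6 = 22 ≤ 27, expected clicks 18 + 15 + 17 = 50.
slot 6 + slot 3 + slot 4: cost 8 + 9 + 6 = 23 ≤ 27, expected clicks 18 + 17 + 17 = 52.
Best is slot 6, slot 3, and slot 4 with total expected clicks 52.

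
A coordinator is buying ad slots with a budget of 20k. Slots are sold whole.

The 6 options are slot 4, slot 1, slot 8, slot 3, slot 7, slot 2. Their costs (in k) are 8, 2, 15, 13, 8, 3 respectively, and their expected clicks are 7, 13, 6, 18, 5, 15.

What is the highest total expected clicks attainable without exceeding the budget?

46

Allowing fractional choices, the relaxed optimum would be about 47.8, but ad slots are indivisible.
slot 1 + slot 8 + slot 2: cost 2 + 15 + 3 = 20 ≤ 20, expected clicks 13 + 6 + 15 = 34.
slot 4 + slot 1 + slot 2: cost 8 + 2 + 3 = 13 ≤ 20, expected clicks 7 + 13 + 15 = 35.
slot 1 + slot 3 + slot 2: cost 2 + 13 + 3 = 18 ≤ 20, expected clicks 13 + 18 + 15 = 46.
Best is slot 1, slot 3, and slot 2 with total expected clicks 46.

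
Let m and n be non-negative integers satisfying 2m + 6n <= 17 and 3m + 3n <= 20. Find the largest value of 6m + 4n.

The continuous relaxation peaks at (6.67, 0) with value 40.00; rounding to a feasible lattice point costs some objective.
(m,n)=(6,0): 2·6+6·0=12≤17, 3·6+3·0=18≤20, objective 36.
(m,n)=(5,1): 2·5+6·1=16≤17, 3·5+3·1=18≤20, objective 34.
(m,n)=(5,0): 2·5+6·0=10≤17, 3·5+3·0=15≤20, objective 30.
No feasible integer point exceeds 36.

36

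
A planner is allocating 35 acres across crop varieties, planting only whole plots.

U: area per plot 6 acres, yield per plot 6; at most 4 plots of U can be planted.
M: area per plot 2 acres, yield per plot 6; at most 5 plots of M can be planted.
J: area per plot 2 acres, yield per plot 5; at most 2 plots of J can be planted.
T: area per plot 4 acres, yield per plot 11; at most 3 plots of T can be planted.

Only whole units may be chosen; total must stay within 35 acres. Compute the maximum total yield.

79

2×U, 5×M, and 3×T: area 34 ≤ 35, yield 2·6 + 5·6 + 3·11 = 75.
1×U, 5×M, 2×J, and 3×T: area 32 ≤ 35, yield 1·6 + 5·6 + 2·5 + 3·11 = 79.
Best is 79.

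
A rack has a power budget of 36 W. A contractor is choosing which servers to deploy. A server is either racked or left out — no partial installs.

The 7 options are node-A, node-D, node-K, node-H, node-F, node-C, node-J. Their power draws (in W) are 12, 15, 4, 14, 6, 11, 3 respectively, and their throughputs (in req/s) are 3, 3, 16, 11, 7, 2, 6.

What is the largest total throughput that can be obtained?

Allowing fractional choices, the relaxed optimum would be about 42.2, but servers are indivisible.
node-K + node-H + node-F + node-J: power draw 4 + 14 + 6 + 3 = 27 ≤ 36, throughput 16 + 11 + 7 + 6 = 40.
node-A + node-K + node-H + node-F: power draw 12 + 4 + 14 + 6 = 36 ≤ 36, throughput 3 + 16 + 11 + 7 = 37.
node-A + node-K + node-H + node-J: power draw 12 + 4 + 14 + 3 = 33 ≤ 36, throughput 3 + 16 + 11 + 6 = 36.
Best is node-K, node-H, node-F, and node-J with total throughput 40.

40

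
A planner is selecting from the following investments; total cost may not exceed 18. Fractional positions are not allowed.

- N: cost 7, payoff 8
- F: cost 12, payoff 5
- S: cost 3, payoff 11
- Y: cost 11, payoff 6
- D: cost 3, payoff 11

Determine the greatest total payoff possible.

This is a 0-1 knapsack instance.
Take N, S, and D: cost 7 + 3 + 3 = 13 ≤ 18, payoff 8 + 11 + 11 = 30.
No other feasible combination does better.

30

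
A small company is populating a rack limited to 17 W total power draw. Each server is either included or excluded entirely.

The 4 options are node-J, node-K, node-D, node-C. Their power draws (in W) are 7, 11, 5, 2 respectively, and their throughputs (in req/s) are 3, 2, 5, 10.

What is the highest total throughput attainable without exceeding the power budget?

This is an integer program with binary decision variables.
node-J + node-D + node-C: power draw 7 + 5 + 2 = 14 ≤ 17, throughput 3 + 5 + 10 = 18.
node-J + node-C: power draw 7 + 2 = 9 ≤ 17, throughput 3 + 10 = 13.
node-D + node-C: power draw 5 + 2 = 7 ≤ 17, throughput 5 + 10 = 15.
Best is node-J, node-D, and node-C with total throughput 18.

18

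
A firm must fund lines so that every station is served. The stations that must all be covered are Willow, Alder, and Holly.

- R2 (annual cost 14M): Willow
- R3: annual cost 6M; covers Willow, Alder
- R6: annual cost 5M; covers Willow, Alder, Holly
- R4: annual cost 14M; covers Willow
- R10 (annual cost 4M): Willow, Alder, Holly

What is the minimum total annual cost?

This is an integer covering problem.
R10 alone covers Willow, Alder, Holly — every station.
Total annual cost: 4.

4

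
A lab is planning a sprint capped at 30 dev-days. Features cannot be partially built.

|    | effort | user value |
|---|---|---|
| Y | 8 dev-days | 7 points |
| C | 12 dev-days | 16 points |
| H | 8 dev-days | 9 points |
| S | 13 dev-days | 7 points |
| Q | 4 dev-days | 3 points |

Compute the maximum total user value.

This is an integer program with binary decision variables.
Allowing fractional choices, the relaxed optimum would be about 33.5, but features are indivisible.
C + H + Q: effort 12 + 8 + 4 = 24 ≤ 30, user value 16 + 9 + 3 = 28.
Y + C + Q: effort 8 + 12 + 4 = 24 ≤ 30, user value 7 + 16 + 3 = 26.
Y + C + H: effort 8 + 12 + 8 = 28 ≤ 30, user value 7 + 16 + 9 = 32.
Best is Y, C, and H with total user value 32.

32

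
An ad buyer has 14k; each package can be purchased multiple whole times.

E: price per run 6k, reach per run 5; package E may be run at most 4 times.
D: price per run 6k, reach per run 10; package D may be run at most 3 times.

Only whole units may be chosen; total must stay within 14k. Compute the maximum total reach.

This is a bounded integer knapsack.
D has the best ratio (10/6); taking only D gives at most 2×10 = 20 (stopped by the price limit).
Optimal: 2×D: price 12 ≤ 14, reach 2·10 = 20.

20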